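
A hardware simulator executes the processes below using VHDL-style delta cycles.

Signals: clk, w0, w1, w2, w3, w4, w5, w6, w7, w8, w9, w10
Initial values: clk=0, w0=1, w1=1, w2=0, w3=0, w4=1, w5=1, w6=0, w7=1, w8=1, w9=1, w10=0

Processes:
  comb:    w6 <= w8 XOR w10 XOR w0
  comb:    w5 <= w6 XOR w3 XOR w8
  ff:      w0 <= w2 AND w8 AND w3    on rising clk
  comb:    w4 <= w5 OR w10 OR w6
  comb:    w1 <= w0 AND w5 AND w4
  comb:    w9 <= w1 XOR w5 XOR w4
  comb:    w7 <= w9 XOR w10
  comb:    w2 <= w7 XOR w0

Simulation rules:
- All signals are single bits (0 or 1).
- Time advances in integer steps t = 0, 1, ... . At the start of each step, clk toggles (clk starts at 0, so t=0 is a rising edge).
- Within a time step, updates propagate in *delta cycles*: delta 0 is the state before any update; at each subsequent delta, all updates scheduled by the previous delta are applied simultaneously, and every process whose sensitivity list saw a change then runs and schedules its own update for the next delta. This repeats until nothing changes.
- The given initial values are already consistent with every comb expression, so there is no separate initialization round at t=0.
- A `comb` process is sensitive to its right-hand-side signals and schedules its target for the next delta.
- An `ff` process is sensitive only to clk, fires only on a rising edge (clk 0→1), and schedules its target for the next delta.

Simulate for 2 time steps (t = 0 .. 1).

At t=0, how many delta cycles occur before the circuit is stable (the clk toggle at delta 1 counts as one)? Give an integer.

7

t0.Δ0 w6=0 w4=1 w9=1 w1=1 w10=0 w0=1 w7=1 w5=1 w8=1 w3=0 w2=0 clk=0
t0.Δ1 w6=0 w4=1 w9=1 w1=1 w10=0 w0=1 w7=1 w5=1 w8=1 w3=0 w2=0 clk=1
t0.Δ2 w6=0 w4=1 w9=1 w1=1 w10=0 w0=0 w7=1 w5=1 w8=1 w3=0 w2=0 clk=1
t0.Δ3 w6=1 w4=1 w9=1 w1=0 w10=0 w0=0 w7=1 w5=1 w8=1 w3=0 w2=1 clk=1
t0.Δ4 w6=1 w4=1 w9=0 w1=0 w10=0 w0=0 w7=1 w5=0 w8=1 w3=0 w2=1 clk=1
t0.Δ5 w6=1 w4=1 w9=1 w1=0 w10=0 w0=0 w7=0 w5=0 w8=1 w3=0 w2=1 clk=1
t0.Δ6 w6=1 w4=1 w9=1 w1=0 w10=0 w0=0 w7=1 w5=0 w8=1 w3=0 w2=0 clk=1
t0.Δ7 w6=1 w4=1 w9=1 w1=0 w10=0 w0=0 w7=1 w5=0 w8=1 w3=0 w2=1 clk=1
t1.Δ0 w6=1 w4=1 w9=1 w1=0 w10=0 w0=0 w7=1 w5=0 w8=1 w3=0 w2=1 clk=1
t1.Δ1 w6=1 w4=1 w9=1 w1=0 w10=0 w0=0 w7=1 w5=0 w8=1 w3=0 w2=1 clk=0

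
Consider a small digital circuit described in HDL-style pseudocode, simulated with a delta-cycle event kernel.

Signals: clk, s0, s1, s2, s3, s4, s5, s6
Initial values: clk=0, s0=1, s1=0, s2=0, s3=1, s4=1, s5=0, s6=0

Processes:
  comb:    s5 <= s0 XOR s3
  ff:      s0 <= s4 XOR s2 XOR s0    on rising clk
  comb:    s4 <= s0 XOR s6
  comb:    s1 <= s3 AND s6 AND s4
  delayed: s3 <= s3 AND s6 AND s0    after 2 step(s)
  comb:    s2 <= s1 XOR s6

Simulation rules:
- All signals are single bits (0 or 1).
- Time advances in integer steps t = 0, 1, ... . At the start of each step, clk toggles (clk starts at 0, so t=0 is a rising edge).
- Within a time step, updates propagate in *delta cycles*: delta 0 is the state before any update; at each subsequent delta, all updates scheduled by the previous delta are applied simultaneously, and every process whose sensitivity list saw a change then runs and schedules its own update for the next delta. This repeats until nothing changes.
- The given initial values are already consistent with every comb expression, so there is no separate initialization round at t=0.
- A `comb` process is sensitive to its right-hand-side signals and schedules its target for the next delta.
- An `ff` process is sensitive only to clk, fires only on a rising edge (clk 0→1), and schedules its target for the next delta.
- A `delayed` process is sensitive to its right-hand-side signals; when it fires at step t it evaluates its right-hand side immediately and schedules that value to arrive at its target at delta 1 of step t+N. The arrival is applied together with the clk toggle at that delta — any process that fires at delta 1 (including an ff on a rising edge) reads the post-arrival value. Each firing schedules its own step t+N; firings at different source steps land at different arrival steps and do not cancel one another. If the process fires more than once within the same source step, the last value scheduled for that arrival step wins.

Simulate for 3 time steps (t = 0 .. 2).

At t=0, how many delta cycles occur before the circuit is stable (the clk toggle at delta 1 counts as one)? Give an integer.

3

[bits: s4,s3,s6,clk,s0,s5,s2,s1]
t=0: Δ0=11001000 Δ1=11011000 Δ2=11010000 Δ3=01010100 | 3Δ
t=1: Δ0=01010100 Δ1=01000100 | 1Δ
t=2: Δ0=01000100 Δ1=00010100 Δ2=00010000 | 2Δ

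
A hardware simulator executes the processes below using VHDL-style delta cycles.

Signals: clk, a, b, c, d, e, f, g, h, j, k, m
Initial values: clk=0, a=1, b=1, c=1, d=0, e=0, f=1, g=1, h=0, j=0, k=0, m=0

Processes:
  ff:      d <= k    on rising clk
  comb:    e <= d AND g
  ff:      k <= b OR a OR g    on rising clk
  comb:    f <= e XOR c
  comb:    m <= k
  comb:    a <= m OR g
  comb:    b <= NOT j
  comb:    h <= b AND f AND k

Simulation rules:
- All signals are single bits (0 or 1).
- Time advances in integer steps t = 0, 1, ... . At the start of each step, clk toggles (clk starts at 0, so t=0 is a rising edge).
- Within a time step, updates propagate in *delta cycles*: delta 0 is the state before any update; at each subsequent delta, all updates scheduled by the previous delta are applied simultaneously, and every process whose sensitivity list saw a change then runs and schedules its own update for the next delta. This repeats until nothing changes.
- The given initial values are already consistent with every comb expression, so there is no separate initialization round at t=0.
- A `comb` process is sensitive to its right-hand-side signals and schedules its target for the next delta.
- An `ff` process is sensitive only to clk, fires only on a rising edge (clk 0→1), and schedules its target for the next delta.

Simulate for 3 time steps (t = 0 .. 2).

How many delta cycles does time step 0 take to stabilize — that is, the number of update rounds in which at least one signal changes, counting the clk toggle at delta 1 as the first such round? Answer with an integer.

t=0 Δ0: k=0 h=0 f=1 d=0 e=0 g=1 c=1 j=0 clk=0 m=0 a=1 b=1
  Δ1: clk:0→1
  Δ2: k:0→1
  Δ3: h:0→1, m:0→1
  (3Δ to stable)
t=1 Δ0: k=1 h=1 f=1 d=0 e=0 g=1 c=1 j=0 clk=1 m=1 a=1 b=1
  Δ1: clk:1→0
  (1Δ to stable)
t=2 Δ0: k=1 h=1 f=1 d=0 e=0 g=1 c=1 j=0 clk=0 m=1 a=1 b=1
  Δ1: clk:0→1
  Δ2: d:0→1
  Δ3: e:0→1
  Δ4: f:1→0
  Δ5: h:1→0
  (5Δ to stable)

3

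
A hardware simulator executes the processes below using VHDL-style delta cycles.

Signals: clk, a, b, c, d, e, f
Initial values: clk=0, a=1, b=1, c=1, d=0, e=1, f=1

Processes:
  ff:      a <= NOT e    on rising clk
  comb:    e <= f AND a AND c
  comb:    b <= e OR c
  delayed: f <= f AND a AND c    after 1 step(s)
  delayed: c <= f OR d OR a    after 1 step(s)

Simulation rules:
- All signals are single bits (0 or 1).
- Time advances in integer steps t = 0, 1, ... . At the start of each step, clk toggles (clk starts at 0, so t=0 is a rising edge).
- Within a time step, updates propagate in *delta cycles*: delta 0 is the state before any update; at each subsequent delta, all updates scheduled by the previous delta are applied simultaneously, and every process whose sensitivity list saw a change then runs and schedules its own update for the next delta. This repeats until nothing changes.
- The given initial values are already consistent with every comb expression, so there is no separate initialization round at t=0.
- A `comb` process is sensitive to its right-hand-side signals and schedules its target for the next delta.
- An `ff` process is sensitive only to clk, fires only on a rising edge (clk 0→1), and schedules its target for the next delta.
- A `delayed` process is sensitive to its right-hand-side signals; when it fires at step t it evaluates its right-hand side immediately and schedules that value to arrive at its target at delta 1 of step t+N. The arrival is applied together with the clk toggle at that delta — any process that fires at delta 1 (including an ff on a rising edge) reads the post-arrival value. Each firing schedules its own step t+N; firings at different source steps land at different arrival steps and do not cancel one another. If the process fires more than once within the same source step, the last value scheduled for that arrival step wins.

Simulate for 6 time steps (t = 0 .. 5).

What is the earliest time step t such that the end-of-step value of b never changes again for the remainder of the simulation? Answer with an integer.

t0.Δ0 b=1 e=1 d=0 f=1 a=1 c=1 clk=0
t0.Δ1 b=1 e=1 d=0 f=1 a=1 c=1 clk=1
t0.Δ2 b=1 e=1 d=0 f=1 a=0 c=1 clk=1
t0.Δ3 b=1 e=0 d=0 f=1 a=0 c=1 clk=1
t1.Δ0 b=1 e=0 d=0 f=1 a=0 c=1 clk=1
t1.Δ1 b=1 e=0 d=0 f=0 a=0 c=1 clk=0
t2.Δ0 b=1 e=0 d=0 f=0 a=0 c=1 clk=0
t2.Δ1 b=1 e=0 d=0 f=0 a=0 c=0 clk=1
t2.Δ2 b=0 e=0 d=0 f=0 a=1 c=0 clk=1
t3.Δ0 b=0 e=0 d=0 f=0 a=1 c=0 clk=1
t3.Δ1 b=0 e=0 d=0 f=0 a=1 c=1 clk=0
t3.Δ2 b=1 e=0 d=0 f=0 a=1 c=1 clk=0
t4.Δ0 b=1 e=0 d=0 f=0 a=1 c=1 clk=0
t4.Δ1 b=1 e=0 d=0 f=0 a=1 c=1 clk=1
t5.Δ0 b=1 e=0 d=0 f=0 a=1 c=1 clk=1
t5.Δ1 b=1 e=0 d=0 f=0 a=1 c=1 clk=0

3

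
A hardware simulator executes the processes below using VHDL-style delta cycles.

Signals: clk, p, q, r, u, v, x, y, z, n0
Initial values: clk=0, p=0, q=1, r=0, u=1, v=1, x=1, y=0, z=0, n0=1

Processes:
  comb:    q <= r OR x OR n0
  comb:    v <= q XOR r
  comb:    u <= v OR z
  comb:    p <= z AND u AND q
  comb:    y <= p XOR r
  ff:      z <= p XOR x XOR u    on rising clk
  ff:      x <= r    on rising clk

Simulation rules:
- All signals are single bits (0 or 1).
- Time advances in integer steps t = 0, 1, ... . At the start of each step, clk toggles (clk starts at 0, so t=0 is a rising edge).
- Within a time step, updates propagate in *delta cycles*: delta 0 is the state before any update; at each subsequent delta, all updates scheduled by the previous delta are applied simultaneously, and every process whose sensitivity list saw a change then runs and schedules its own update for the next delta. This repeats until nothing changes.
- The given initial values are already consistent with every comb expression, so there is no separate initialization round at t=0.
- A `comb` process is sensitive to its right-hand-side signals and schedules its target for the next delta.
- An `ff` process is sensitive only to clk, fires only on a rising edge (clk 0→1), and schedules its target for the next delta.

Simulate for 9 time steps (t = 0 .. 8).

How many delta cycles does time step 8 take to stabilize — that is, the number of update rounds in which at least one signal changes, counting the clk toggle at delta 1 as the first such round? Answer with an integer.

4

t=0 Δ0: clk=0 n0=1 x=1 u=1 p=0 r=0 v=1 z=0 q=1 y=0
  Δ1: clk:0→1
  Δ2: x:1→0
  (2Δ to stable)
t=1 Δ0: clk=1 n0=1 x=0 u=1 p=0 r=0 v=1 z=0 q=1 y=0
  Δ1: clk:1→0
  (1Δ to stable)
t=2 Δ0: clk=0 n0=1 x=0 u=1 p=0 r=0 v=1 z=0 q=1 y=0
  Δ1: clk:0→1
  Δ2: z:0→1
  Δ3: p:0→1
  Δ4: y:0→1
  (4Δ to stable)
t=3 Δ0: clk=1 n0=1 x=0 u=1 p=1 r=0 v=1 z=1 q=1 y=1
  Δ1: clk:1→0
  (1Δ to stable)
t=4 Δ0: clk=0 n0=1 x=0 u=1 p=1 r=0 v=1 z=1 q=1 y=1
  Δ1: clk:0→1
  Δ2: z:1→0
  Δ3: p:1→0
  Δ4: y:1→0
  (4Δ to stable)
t=5 Δ0: clk=1 n0=1 x=0 u=1 p=0 r=0 v=1 z=0 q=1 y=0
  Δ1: clk:1→0
  (1Δ to stable)
t=6 Δ0: clk=0 n0=1 x=0 u=1 p=0 r=0 v=1 z=0 q=1 y=0
  Δ1: clk:0→1
  Δ2: z:0→1
  Δ3: p:0→1
  Δ4: y:0→1
  (4Δ to stable)
t=7 Δ0: clk=1 n0=1 x=0 u=1 p=1 r=0 v=1 z=1 q=1 y=1
  Δ1: clk:1→0
  (1Δ to stable)
t=8 Δ0: clk=0 n0=1 x=0 u=1 p=1 r=0 v=1 z=1 q=1 y=1
  Δ1: clk:0→1
  Δ2: z:1→0
  Δ3: p:1→0
  Δ4: y:1→0
  (4Δ to stable)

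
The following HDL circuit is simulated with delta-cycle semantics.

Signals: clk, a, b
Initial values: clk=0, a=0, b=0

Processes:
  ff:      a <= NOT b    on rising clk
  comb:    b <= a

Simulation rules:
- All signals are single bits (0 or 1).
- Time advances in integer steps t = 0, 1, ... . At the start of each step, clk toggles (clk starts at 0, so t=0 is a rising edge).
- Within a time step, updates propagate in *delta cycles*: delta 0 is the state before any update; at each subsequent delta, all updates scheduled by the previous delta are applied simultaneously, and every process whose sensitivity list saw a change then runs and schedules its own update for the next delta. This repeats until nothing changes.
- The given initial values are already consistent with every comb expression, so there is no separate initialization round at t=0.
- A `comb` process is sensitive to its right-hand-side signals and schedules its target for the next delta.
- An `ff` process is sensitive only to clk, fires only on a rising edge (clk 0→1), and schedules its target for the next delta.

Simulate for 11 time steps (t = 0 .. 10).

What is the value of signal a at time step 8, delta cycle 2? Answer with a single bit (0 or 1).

1

t=0 Δ0: a=0 clk=0 b=0
  Δ1: clk:0→1
  Δ2: a:0→1
  Δ3: b:0→1
  (3Δ to stable)
t=1 Δ0: a=1 clk=1 b=1
  Δ1: clk:1→0
  (1Δ to stable)
t=2 Δ0: a=1 clk=0 b=1
  Δ1: clk:0→1
  Δ2: a:1→0
  Δ3: b:1→0
  (3Δ to stable)
t=3 Δ0: a=0 clk=1 b=0
  Δ1: clk:1→0
  (1Δ to stable)
t=4 Δ0: a=0 clk=0 b=0
  Δ1: clk:0→1
  Δ2: a:0→1
  Δ3: b:0→1
  (3Δ to stable)
t=5 Δ0: a=1 clk=1 b=1
  Δ1: clk:1→0
  (1Δ to stable)
t=6 Δ0: a=1 clk=0 b=1
  Δ1: clk:0→1
  Δ2: a:1→0
  Δ3: b:1→0
  (3Δ to stable)
t=7 Δ0: a=0 clk=1 b=0
  Δ1: clk:1→0
  (1Δ to stable)
t=8 Δ0: a=0 clk=0 b=0
  Δ1: clk:0→1
  Δ2: a:0→1
  Δ3: b:0→1
  (3Δ to stable)
t=9 Δ0: a=1 clk=1 b=1
  Δ1: clk:1→0
  (1Δ to stable)
t=10 Δ0: a=1 clk=0 b=1
  Δ1: clk:0→1
  Δ2: a:1→0
  Δ3: b:1→0
  (3Δ to stable)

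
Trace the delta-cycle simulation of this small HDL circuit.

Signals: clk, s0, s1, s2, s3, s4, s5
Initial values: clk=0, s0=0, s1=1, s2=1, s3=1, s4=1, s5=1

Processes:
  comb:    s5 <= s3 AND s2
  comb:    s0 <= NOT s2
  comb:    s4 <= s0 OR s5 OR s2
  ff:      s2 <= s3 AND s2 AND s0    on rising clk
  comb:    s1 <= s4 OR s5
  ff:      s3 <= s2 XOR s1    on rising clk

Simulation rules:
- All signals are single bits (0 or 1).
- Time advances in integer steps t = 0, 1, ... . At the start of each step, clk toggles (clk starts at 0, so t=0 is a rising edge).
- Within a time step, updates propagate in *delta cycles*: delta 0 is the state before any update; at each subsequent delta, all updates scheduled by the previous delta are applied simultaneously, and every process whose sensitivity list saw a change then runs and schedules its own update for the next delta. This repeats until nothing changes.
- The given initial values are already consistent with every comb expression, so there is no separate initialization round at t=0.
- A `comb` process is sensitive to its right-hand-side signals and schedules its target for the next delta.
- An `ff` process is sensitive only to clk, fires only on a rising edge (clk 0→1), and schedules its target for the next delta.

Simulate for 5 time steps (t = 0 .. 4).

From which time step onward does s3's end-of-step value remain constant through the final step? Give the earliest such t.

2

[bits: clk,s1,s0,s3,s5,s4,s2]
t=0: Δ0=0101111 Δ1=1101111 Δ2=1100110 Δ3=1110010 | 3Δ
t=1: Δ0=1110010 Δ1=0110010 | 1Δ
t=2: Δ0=0110010 Δ1=1110010 Δ2=1111010 | 2Δ
t=3: Δ0=1111010 Δ1=0111010 | 1Δ
t=4: Δ0=0111010 Δ1=1111010 | 1Δ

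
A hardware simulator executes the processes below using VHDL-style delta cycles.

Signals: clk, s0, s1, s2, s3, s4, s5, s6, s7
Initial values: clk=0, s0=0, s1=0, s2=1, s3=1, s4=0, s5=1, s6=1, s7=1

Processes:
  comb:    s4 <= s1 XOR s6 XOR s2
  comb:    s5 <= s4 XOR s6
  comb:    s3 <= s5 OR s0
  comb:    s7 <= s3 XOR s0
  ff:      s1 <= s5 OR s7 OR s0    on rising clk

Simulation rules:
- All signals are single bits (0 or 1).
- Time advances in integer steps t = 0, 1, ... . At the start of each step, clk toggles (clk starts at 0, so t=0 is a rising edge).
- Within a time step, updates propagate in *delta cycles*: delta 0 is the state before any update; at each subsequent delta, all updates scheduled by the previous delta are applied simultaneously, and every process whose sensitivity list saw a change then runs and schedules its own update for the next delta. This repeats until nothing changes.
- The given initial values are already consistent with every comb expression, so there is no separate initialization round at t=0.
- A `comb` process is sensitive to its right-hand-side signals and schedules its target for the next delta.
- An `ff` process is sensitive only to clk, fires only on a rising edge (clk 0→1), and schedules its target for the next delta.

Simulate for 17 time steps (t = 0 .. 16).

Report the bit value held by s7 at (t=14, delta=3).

0

t=0 Δ0: s7=1 s6=1 s1=0 s5=1 s2=1 s0=0 s3=1 s4=0 clk=0
  Δ1: clk:0→1
  Δ2: s1:0→1
  Δ3: s4:0→1
  Δ4: s5:1→0
  Δ5: s3:1→0
  Δ6: s7:1→0
  (6Δ to stable)
t=1 Δ0: s7=0 s6=1 s1=1 s5=0 s2=1 s0=0 s3=0 s4=1 clk=1
  Δ1: clk:1→0
  (1Δ to stable)
t=2 Δ0: s7=0 s6=1 s1=1 s5=0 s2=1 s0=0 s3=0 s4=1 clk=0
  Δ1: clk:0→1
  Δ2: s1:1→0
  Δ3: s4:1→0
  Δ4: s5:0→1
  Δ5: s3:0→1
  Δ6: s7:0→1
  (6Δ to stable)
t=3 Δ0: s7=1 s6=1 s1=0 s5=1 s2=1 s0=0 s3=1 s4=0 clk=1
  Δ1: clk:1→0
  (1Δ to stable)
t=4 Δ0: s7=1 s6=1 s1=0 s5=1 s2=1 s0=0 s3=1 s4=0 clk=0
  Δ1: clk:0→1
  Δ2: s1:0→1
  Δ3: s4:0→1
  Δ4: s5:1→0
  Δ5: s3:1→0
  Δ6: s7:1→0
  (6Δ to stable)
t=5 Δ0: s7=0 s6=1 s1=1 s5=0 s2=1 s0=0 s3=0 s4=1 clk=1
  Δ1: clk:1→0
  (1Δ to stable)
t=6 Δ0: s7=0 s6=1 s1=1 s5=0 s2=1 s0=0 s3=0 s4=1 clk=0
  Δ1: clk:0→1
  Δ2: s1:1→0
  Δ3: s4:1→0
  Δ4: s5:0→1
  Δ5: s3:0→1
  Δ6: s7:0→1
  (6Δ to stable)
t=7 Δ0: s7=1 s6=1 s1=0 s5=1 s2=1 s0=0 s3=1 s4=0 clk=1
  Δ1: clk:1→0
  (1Δ to stable)
t=8 Δ0: s7=1 s6=1 s1=0 s5=1 s2=1 s0=0 s3=1 s4=0 clk=0
  Δ1: clk:0→1
  Δ2: s1:0→1
  Δ3: s4:0→1
  Δ4: s5:1→0
  Δ5: s3:1→0
  Δ6: s7:1→0
  (6Δ to stable)
t=9 Δ0: s7=0 s6=1 s1=1 s5=0 s2=1 s0=0 s3=0 s4=1 clk=1
  Δ1: clk:1→0
  (1Δ to stable)
t=10 Δ0: s7=0 s6=1 s1=1 s5=0 s2=1 s0=0 s3=0 s4=1 clk=0
  Δ1: clk:0→1
  Δ2: s1:1→0
  Δ3: s4:1→0
  Δ4: s5:0→1
  Δ5: s3:0→1
  Δ6: s7:0→1
  (6Δ to stable)
t=11 Δ0: s7=1 s6=1 s1=0 s5=1 s2=1 s0=0 s3=1 s4=0 clk=1
  Δ1: clk:1→0
  (1Δ to stable)
t=12 Δ0: s7=1 s6=1 s1=0 s5=1 s2=1 s0=0 s3=1 s4=0 clk=0
  Δ1: clk:0→1
  Δ2: s1:0→1
  Δ3: s4:0→1
  Δ4: s5:1→0
  Δ5: s3:1→0
  Δ6: s7:1→0
  (6Δ to stable)
t=13 Δ0: s7=0 s6=1 s1=1 s5=0 s2=1 s0=0 s3=0 s4=1 clk=1
  Δ1: clk:1→0
  (1Δ to stable)
t=14 Δ0: s7=0 s6=1 s1=1 s5=0 s2=1 s0=0 s3=0 s4=1 clk=0
  Δ1: clk:0→1
  Δ2: s1:1→0
  Δ3: s4:1→0
  Δ4: s5:0→1
  Δ5: s3:0→1
  Δ6: s7:0→1
  (6Δ to stable)
t=15 Δ0: s7=1 s6=1 s1=0 s5=1 s2=1 s0=0 s3=1 s4=0 clk=1
  Δ1: clk:1→0
  (1Δ to stable)
t=16 Δ0: s7=1 s6=1 s1=0 s5=1 s2=1 s0=0 s3=1 s4=0 clk=0
  Δ1: clk:0→1
  Δ2: s1:0→1
  Δ3: s4:0→1
  Δ4: s5:1→0
  Δ5: s3:1→0
  Δ6: s7:1→0
  (6Δ to stable)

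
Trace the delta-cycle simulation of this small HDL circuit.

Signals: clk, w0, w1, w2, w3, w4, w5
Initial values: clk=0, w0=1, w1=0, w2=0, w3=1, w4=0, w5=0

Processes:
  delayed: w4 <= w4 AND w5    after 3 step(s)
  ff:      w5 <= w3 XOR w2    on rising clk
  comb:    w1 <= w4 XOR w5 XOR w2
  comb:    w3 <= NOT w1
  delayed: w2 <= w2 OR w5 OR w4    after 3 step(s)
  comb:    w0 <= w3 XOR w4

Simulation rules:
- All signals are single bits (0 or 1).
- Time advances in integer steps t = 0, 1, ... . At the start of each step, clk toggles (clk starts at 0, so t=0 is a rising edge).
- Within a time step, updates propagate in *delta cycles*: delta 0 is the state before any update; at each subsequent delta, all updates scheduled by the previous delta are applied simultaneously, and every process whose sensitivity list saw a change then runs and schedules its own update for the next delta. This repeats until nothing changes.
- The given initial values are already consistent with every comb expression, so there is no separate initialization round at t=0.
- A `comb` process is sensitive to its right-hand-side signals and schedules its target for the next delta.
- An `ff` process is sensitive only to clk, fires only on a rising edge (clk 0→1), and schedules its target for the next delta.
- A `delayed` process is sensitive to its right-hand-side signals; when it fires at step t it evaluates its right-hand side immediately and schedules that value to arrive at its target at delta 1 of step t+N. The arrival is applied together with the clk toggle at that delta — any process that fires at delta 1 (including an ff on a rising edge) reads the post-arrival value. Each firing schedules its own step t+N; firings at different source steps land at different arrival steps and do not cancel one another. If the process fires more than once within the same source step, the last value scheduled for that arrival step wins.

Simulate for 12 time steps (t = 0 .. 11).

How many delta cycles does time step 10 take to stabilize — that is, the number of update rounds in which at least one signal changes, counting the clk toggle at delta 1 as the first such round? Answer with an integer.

t=0 Δ0: w2=0 w1=0 clk=0 w0=1 w4=0 w5=0 w3=1
  Δ1: clk:0→1
  Δ2: w5:0→1
  Δ3: w1:0→1
  Δ4: w3:1→0
  Δ5: w0:1→0
  (5Δ to stable)
t=1 Δ0: w2=0 w1=1 clk=1 w0=0 w4=0 w5=1 w3=0
  Δ1: clk:1→0
  (1Δ to stable)
t=2 Δ0: w2=0 w1=1 clk=0 w0=0 w4=0 w5=1 w3=0
  Δ1: clk:0→1
  Δ2: w5:1→0
  Δ3: w1:1→0
  Δ4: w3:0→1
  Δ5: w0:0→1
  (5Δ to stable)
t=3 Δ0: w2=0 w1=0 clk=1 w0=1 w4=0 w5=0 w3=1
  Δ1: w2:0→1, clk:1→0
  Δ2: w1:0→1
  Δ3: w3:1→0
  Δ4: w0:1→0
  (4Δ to stable)
t=4 Δ0: w2=1 w1=1 clk=0 w0=0 w4=0 w5=0 w3=0
  Δ1: clk:0→1
  Δ2: w5:0→1
  Δ3: w1:1→0
  Δ4: w3:0→1
  Δ5: w0:0→1
  (5Δ to stable)
t=5 Δ0: w2=1 w1=0 clk=1 w0=1 w4=0 w5=1 w3=1
  Δ1: w2:1→0, clk:1→0
  Δ2: w1:0→1
  Δ3: w3:1→0
  Δ4: w0:1→0
  (4Δ to stable)
t=6 Δ0: w2=0 w1=1 clk=0 w0=0 w4=0 w5=1 w3=0
  Δ1: w2:0→1, clk:0→1
  Δ2: w1:1→0
  Δ3: w3:0→1
  Δ4: w0:0→1
  (4Δ to stable)
t=7 Δ0: w2=1 w1=0 clk=1 w0=1 w4=0 w5=1 w3=1
  Δ1: clk:1→0
  (1Δ to stable)
t=8 Δ0: w2=1 w1=0 clk=0 w0=1 w4=0 w5=1 w3=1
  Δ1: clk:0→1
  Δ2: w5:1→0
  Δ3: w1:0→1
  Δ4: w3:1→0
  Δ5: w0:1→0
  (5Δ to stable)
t=9 Δ0: w2=1 w1=1 clk=1 w0=0 w4=0 w5=0 w3=0
  Δ1: clk:1→0
  (1Δ to stable)
t=10 Δ0: w2=1 w1=1 clk=0 w0=0 w4=0 w5=0 w3=0
  Δ1: clk:0→1
  Δ2: w5:0→1
  Δ3: w1:1→0
  Δ4: w3:0→1
  Δ5: w0:0→1
  (5Δ to stable)
t=11 Δ0: w2=1 w1=0 clk=1 w0=1 w4=0 w5=1 w3=1
  Δ1: clk:1→0
  (1Δ to stable)

5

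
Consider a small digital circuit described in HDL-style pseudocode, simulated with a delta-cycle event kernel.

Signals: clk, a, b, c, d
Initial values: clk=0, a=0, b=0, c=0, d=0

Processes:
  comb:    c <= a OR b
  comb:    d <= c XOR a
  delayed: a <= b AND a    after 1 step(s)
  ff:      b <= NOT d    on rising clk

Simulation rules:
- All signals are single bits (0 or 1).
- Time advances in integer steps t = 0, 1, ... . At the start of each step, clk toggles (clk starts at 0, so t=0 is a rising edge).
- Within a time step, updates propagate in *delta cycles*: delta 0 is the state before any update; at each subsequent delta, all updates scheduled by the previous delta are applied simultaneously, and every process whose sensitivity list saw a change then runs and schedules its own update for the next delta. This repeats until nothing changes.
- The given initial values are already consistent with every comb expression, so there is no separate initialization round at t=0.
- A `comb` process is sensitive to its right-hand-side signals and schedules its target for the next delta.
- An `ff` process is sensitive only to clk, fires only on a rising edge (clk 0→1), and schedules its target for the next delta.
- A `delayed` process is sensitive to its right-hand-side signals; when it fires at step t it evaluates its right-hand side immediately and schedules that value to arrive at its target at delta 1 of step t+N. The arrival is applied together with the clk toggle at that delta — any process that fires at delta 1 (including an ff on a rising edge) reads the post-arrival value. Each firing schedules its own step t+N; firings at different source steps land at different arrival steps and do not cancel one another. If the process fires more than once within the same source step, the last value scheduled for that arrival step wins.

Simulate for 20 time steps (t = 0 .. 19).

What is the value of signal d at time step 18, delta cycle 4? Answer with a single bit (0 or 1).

0

t=0 Δ0: c=0 a=0 clk=0 d=0 b=0
  Δ1: clk:0→1
  Δ2: b:0→1
  Δ3: c:0→1
  Δ4: d:0→1
  (4Δ to stable)
t=1 Δ0: c=1 a=0 clk=1 d=1 b=1
  Δ1: clk:1→0
  (1Δ to stable)
t=2 Δ0: c=1 a=0 clk=0 d=1 b=1
  Δ1: clk:0→1
  Δ2: b:1→0
  Δ3: c:1→0
  Δ4: d:1→0
  (4Δ to stable)
t=3 Δ0: c=0 a=0 clk=1 d=0 b=0
  Δ1: clk:1→0
  (1Δ to stable)
t=4 Δ0: c=0 a=0 clk=0 d=0 b=0
  Δ1: clk:0→1
  Δ2: b:0→1
  Δ3: c:0→1
  Δ4: d:0→1
  (4Δ to stable)
t=5 Δ0: c=1 a=0 clk=1 d=1 b=1
  Δ1: clk:1→0
  (1Δ to stable)
t=6 Δ0: c=1 a=0 clk=0 d=1 b=1
  Δ1: clk:0→1
  Δ2: b:1→0
  Δ3: c:1→0
  Δ4: d:1→0
  (4Δ to stable)
t=7 Δ0: c=0 a=0 clk=1 d=0 b=0
  Δ1: clk:1→0
  (1Δ to stable)
t=8 Δ0: c=0 a=0 clk=0 d=0 b=0
  Δ1: clk:0→1
  Δ2: b:0→1
  Δ3: c:0→1
  Δ4: d:0→1
  (4Δ to stable)
t=9 Δ0: c=1 a=0 clk=1 d=1 b=1
  Δ1: clk:1→0
  (1Δ to stable)
t=10 Δ0: c=1 a=0 clk=0 d=1 b=1
  Δ1: clk:0→1
  Δ2: b:1→0
  Δ3: c:1→0
  Δ4: d:1→0
  (4Δ to stable)
t=11 Δ0: c=0 a=0 clk=1 d=0 b=0
  Δ1: clk:1→0
  (1Δ to stable)
t=12 Δ0: c=0 a=0 clk=0 d=0 b=0
  Δ1: clk:0→1
  Δ2: b:0→1
  Δ3: c:0→1
  Δ4: d:0→1
  (4Δ to stable)
t=13 Δ0: c=1 a=0 clk=1 d=1 b=1
  Δ1: clk:1→0
  (1Δ to stable)
t=14 Δ0: c=1 a=0 clk=0 d=1 b=1
  Δ1: clk:0→1
  Δ2: b:1→0
  Δ3: c:1→0
  Δ4: d:1→0
  (4Δ to stable)
t=15 Δ0: c=0 a=0 clk=1 d=0 b=0
  Δ1: clk:1→0
  (1Δ to stable)
t=16 Δ0: c=0 a=0 clk=0 d=0 b=0
  Δ1: clk:0→1
  Δ2: b:0→1
  Δ3: c:0→1
  Δ4: d:0→1
  (4Δ to stable)
t=17 Δ0: c=1 a=0 clk=1 d=1 b=1
  Δ1: clk:1→0
  (1Δ to stable)
t=18 Δ0: c=1 a=0 clk=0 d=1 b=1
  Δ1: clk:0→1
  Δ2: b:1→0
  Δ3: c:1→0
  Δ4: d:1→0
  (4Δ to stable)
t=19 Δ0: c=0 a=0 clk=1 d=0 b=0
  Δ1: clk:1→0
  (1Δ to stable)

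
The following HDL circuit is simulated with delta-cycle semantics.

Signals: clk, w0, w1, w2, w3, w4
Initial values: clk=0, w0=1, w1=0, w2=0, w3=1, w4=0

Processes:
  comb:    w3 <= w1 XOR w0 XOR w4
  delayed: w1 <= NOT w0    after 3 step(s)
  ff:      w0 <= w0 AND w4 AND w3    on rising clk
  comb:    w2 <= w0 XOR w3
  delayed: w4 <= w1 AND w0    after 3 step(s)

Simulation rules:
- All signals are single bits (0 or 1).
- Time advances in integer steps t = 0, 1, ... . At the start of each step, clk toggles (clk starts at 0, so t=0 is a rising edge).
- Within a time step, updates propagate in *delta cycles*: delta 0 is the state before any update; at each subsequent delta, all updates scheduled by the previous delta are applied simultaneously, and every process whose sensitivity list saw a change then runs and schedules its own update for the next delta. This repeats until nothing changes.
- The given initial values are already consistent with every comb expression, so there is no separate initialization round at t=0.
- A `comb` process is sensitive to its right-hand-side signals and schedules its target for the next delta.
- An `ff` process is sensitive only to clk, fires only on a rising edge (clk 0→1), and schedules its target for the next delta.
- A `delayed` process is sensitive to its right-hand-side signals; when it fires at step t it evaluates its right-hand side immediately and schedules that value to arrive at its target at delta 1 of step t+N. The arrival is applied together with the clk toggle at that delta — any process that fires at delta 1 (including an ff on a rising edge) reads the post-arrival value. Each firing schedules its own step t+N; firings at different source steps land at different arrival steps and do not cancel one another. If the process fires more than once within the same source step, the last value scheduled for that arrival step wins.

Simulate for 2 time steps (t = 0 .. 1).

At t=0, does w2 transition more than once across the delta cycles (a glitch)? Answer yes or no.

yes

t=0 Δ0: w1=0 w4=0 clk=0 w3=1 w0=1 w2=0
  Δ1: clk:0→1
  Δ2: w0:1→0
  Δ3: w3:1→0, w2:0→1
  Δ4: w2:1→0
  (4Δ to stable)
t=1 Δ0: w1=0 w4=0 clk=1 w3=0 w0=0 w2=0
  Δ1: clk:1→0
  (1Δ to stable)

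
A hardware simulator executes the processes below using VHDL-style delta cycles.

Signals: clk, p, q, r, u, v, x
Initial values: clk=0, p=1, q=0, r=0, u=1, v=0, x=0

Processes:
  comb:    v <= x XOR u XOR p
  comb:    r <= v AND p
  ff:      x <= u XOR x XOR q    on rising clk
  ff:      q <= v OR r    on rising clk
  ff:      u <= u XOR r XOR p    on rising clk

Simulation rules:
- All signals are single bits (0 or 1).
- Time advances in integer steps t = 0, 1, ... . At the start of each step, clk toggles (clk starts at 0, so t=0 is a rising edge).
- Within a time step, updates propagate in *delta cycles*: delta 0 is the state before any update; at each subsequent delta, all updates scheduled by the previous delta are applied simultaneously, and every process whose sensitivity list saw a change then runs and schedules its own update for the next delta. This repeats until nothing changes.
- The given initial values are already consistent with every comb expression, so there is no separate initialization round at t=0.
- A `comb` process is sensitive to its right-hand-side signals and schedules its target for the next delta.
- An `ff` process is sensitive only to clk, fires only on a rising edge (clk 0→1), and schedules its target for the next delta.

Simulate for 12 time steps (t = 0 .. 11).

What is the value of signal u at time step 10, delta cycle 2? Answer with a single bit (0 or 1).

0

t0.Δ0 x=0 u=1 p=1 clk=0 r=0 q=0 v=0
t0.Δ1 x=0 u=1 p=1 clk=1 r=0 q=0 v=0
t0.Δ2 x=1 u=0 p=1 clk=1 r=0 q=0 v=0
t1.Δ0 x=1 u=0 p=1 clk=1 r=0 q=0 v=0
t1.Δ1 x=1 u=0 p=1 clk=0 r=0 q=0 v=0
t2.Δ0 x=1 u=0 p=1 clk=0 r=0 q=0 v=0
t2.Δ1 x=1 u=0 p=1 clk=1 r=0 q=0 v=0
t2.Δ2 x=1 u=1 p=1 clk=1 r=0 q=0 v=0
t2.Δ3 x=1 u=1 p=1 clk=1 r=0 q=0 v=1
t2.Δ4 x=1 u=1 p=1 clk=1 r=1 q=0 v=1
t3.Δ0 x=1 u=1 p=1 clk=1 r=1 q=0 v=1
t3.Δ1 x=1 u=1 p=1 clk=0 r=1 q=0 v=1
t4.Δ0 x=1 u=1 p=1 clk=0 r=1 q=0 v=1
t4.Δ1 x=1 u=1 p=1 clk=1 r=1 q=0 v=1
t4.Δ2 x=0 u=1 p=1 clk=1 r=1 q=1 v=1
t4.Δ3 x=0 u=1 p=1 clk=1 r=1 q=1 v=0
t4.Δ4 x=0 u=1 p=1 clk=1 r=0 q=1 v=0
t5.Δ0 x=0 u=1 p=1 clk=1 r=0 q=1 v=0
t5.Δ1 x=0 u=1 p=1 clk=0 r=0 q=1 v=0
t6.Δ0 x=0 u=1 p=1 clk=0 r=0 q=1 v=0
t6.Δ1 x=0 u=1 p=1 clk=1 r=0 q=1 v=0
t6.Δ2 x=0 u=0 p=1 clk=1 r=0 q=0 v=0
t6.Δ3 x=0 u=0 p=1 clk=1 r=0 q=0 v=1
t6.Δ4 x=0 u=0 p=1 clk=1 r=1 q=0 v=1
t7.Δ0 x=0 u=0 p=1 clk=1 r=1 q=0 v=1
t7.Δ1 x=0 u=0 p=1 clk=0 r=1 q=0 v=1
t8.Δ0 x=0 u=0 p=1 clk=0 r=1 q=0 v=1
t8.Δ1 x=0 u=0 p=1 clk=1 r=1 q=0 v=1
t8.Δ2 x=0 u=0 p=1 clk=1 r=1 q=1 v=1
t9.Δ0 x=0 u=0 p=1 clk=1 r=1 q=1 v=1
t9.Δ1 x=0 u=0 p=1 clk=0 r=1 q=1 v=1
t10.Δ0 x=0 u=0 p=1 clk=0 r=1 q=1 v=1
t10.Δ1 x=0 u=0 p=1 clk=1 r=1 q=1 v=1
t10.Δ2 x=1 u=0 p=1 clk=1 r=1 q=1 v=1
t10.Δ3 x=1 u=0 p=1 clk=1 r=1 q=1 v=0
t10.Δ4 x=1 u=0 p=1 clk=1 r=0 q=1 v=0
t11.Δ0 x=1 u=0 p=1 clk=1 r=0 q=1 v=0
t11.Δ1 x=1 u=0 p=1 clk=0 r=0 q=1 v=0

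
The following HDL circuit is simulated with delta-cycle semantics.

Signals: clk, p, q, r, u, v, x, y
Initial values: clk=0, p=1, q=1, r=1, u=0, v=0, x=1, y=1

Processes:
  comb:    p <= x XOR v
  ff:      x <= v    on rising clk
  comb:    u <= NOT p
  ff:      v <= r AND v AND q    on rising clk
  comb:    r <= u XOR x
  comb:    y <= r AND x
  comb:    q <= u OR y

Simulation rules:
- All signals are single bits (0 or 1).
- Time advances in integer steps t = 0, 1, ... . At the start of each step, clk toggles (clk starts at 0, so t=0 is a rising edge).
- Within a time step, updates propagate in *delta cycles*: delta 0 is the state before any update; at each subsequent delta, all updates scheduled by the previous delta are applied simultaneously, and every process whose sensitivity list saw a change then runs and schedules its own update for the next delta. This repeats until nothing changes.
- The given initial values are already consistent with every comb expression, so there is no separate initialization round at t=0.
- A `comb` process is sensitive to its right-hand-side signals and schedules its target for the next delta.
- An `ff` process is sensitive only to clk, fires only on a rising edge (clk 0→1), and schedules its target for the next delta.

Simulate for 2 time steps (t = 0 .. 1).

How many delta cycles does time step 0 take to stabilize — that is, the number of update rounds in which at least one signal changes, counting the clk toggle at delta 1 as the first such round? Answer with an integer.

5

t0.Δ0 x=1 clk=0 p=1 q=1 u=0 y=1 v=0 r=1
t0.Δ1 x=1 clk=1 p=1 q=1 u=0 y=1 v=0 r=1
t0.Δ2 x=0 clk=1 p=1 q=1 u=0 y=1 v=0 r=1
t0.Δ3 x=0 clk=1 p=0 q=1 u=0 y=0 v=0 r=0
t0.Δ4 x=0 clk=1 p=0 q=0 u=1 y=0 v=0 r=0
t0.Δ5 x=0 clk=1 p=0 q=1 u=1 y=0 v=0 r=1
t1.Δ0 x=0 clk=1 p=0 q=1 u=1 y=0 v=0 r=1
t1.Δ1 x=0 clk=0 p=0 q=1 u=1 y=0 v=0 r=1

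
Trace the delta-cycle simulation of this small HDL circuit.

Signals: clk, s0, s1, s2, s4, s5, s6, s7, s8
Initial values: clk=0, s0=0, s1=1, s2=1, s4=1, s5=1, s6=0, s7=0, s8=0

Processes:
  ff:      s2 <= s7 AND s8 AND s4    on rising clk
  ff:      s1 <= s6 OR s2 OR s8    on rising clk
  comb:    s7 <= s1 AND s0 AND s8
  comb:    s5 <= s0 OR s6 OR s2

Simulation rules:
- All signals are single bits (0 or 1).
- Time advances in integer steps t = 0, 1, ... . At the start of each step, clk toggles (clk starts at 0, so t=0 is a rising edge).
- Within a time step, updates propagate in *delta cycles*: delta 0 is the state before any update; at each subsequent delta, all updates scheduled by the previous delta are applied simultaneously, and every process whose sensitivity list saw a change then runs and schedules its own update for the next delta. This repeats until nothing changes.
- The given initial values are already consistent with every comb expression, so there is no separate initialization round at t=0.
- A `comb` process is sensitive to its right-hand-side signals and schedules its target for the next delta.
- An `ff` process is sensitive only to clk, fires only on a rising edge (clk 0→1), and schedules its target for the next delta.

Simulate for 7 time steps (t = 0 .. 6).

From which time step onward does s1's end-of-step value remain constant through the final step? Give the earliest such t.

2

t=0 Δ0: s8=0 clk=0 s4=1 s7=0 s0=0 s1=1 s2=1 s6=0 s5=1
  Δ1: clk:0→1
  Δ2: s2:1→0
  Δ3: s5:1→0
  (3Δ to stable)
t=1 Δ0: s8=0 clk=1 s4=1 s7=0 s0=0 s1=1 s2=0 s6=0 s5=0
  Δ1: clk:1→0
  (1Δ to stable)
t=2 Δ0: s8=0 clk=0 s4=1 s7=0 s0=0 s1=1 s2=0 s6=0 s5=0
  Δ1: clk:0→1
  Δ2: s1:1→0
  (2Δ to stable)
t=3 Δ0: s8=0 clk=1 s4=1 s7=0 s0=0 s1=0 s2=0 s6=0 s5=0
  Δ1: clk:1→0
  (1Δ to stable)
t=4 Δ0: s8=0 clk=0 s4=1 s7=0 s0=0 s1=0 s2=0 s6=0 s5=0
  Δ1: clk:0→1
  (1Δ to stable)
t=5 Δ0: s8=0 clk=1 s4=1 s7=0 s0=0 s1=0 s2=0 s6=0 s5=0
  Δ1: clk:1→0
  (1Δ to stable)
t=6 Δ0: s8=0 clk=0 s4=1 s7=0 s0=0 s1=0 s2=0 s6=0 s5=0
  Δ1: clk:0→1
  (1Δ to stable)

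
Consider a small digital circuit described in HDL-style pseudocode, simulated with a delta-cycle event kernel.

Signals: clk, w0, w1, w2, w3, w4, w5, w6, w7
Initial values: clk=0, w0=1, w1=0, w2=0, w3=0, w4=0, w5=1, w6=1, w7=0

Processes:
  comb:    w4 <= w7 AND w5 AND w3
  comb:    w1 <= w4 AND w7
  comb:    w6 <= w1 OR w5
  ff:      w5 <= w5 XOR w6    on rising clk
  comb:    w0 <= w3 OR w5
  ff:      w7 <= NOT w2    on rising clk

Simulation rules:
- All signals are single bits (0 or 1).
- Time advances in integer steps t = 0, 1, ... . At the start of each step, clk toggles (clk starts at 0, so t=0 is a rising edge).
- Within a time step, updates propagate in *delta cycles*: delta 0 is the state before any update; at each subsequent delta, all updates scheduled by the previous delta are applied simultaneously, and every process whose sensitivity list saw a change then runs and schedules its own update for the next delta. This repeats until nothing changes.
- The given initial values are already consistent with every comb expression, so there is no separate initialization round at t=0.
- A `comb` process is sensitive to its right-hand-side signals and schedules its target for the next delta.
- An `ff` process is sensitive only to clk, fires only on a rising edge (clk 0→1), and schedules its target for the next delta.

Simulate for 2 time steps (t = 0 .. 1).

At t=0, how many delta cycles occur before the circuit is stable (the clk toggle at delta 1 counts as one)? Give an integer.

t=0 Δ0: w3=0 w5=1 w6=1 w2=0 w1=0 w0=1 w4=0 w7=0 clk=0
  Δ1: clk:0→1
  Δ2: w5:1→0, w7:0→1
  Δ3: w6:1→0, w0:1→0
  (3Δ to stable)
t=1 Δ0: w3=0 w5=0 w6=0 w2=0 w1=0 w0=0 w4=0 w7=1 clk=1
  Δ1: clk:1→0
  (1Δ to stable)

3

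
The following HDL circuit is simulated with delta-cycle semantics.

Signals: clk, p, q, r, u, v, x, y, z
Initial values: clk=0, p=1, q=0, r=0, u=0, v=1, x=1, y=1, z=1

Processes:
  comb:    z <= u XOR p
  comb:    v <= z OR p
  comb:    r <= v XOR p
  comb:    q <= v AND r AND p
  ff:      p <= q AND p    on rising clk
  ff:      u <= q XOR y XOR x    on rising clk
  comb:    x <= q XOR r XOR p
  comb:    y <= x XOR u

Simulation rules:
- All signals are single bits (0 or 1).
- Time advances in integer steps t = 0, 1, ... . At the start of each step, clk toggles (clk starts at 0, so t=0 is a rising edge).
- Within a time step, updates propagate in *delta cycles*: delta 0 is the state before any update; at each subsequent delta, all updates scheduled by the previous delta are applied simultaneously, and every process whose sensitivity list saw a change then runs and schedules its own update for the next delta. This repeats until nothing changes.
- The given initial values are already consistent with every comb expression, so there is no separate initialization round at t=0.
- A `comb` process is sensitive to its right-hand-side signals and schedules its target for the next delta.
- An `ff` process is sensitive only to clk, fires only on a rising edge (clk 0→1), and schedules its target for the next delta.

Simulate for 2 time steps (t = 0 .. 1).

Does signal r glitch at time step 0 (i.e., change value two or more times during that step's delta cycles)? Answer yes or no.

t0.Δ0 p=1 clk=0 q=0 u=0 y=1 v=1 r=0 z=1 x=1
t0.Δ1 p=1 clk=1 q=0 u=0 y=1 v=1 r=0 z=1 x=1
t0.Δ2 p=0 clk=1 q=0 u=0 y=1 v=1 r=0 z=1 x=1
t0.Δ3 p=0 clk=1 q=0 u=0 y=1 v=1 r=1 z=0 x=0
t0.Δ4 p=0 clk=1 q=0 u=0 y=0 v=0 r=1 z=0 x=1
t0.Δ5 p=0 clk=1 q=0 u=0 y=1 v=0 r=0 z=0 x=1
t0.Δ6 p=0 clk=1 q=0 u=0 y=1 v=0 r=0 z=0 x=0
t0.Δ7 p=0 clk=1 q=0 u=0 y=0 v=0 r=0 z=0 x=0
t1.Δ0 p=0 clk=1 q=0 u=0 y=0 v=0 r=0 z=0 x=0
t1.Δ1 p=0 clk=0 q=0 u=0 y=0 v=0 r=0 z=0 x=0

yes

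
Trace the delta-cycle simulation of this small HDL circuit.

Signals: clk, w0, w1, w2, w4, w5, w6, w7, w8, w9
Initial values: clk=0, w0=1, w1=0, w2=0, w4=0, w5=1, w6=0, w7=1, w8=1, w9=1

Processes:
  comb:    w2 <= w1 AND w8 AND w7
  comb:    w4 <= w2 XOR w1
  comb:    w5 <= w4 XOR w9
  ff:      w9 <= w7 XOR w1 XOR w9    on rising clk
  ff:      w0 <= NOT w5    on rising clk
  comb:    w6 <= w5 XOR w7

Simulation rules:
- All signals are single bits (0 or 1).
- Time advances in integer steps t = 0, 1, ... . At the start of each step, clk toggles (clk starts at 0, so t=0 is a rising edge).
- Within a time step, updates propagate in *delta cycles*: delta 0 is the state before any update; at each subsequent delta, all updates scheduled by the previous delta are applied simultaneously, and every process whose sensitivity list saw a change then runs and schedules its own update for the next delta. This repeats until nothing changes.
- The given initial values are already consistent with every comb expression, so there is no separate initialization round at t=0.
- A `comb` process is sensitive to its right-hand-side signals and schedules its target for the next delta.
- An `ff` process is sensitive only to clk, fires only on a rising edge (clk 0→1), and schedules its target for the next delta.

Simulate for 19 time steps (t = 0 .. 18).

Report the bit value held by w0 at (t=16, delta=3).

0

t=0 Δ0: w9=1 w5=1 w6=0 w7=1 w8=1 w1=0 w2=0 clk=0 w4=0 w0=1
  Δ1: clk:0→1
  Δ2: w9:1→0, w0:1→0
  Δ3: w5:1→0
  Δ4: w6:0→1
  (4Δ to stable)
t=1 Δ0: w9=0 w5=0 w6=1 w7=1 w8=1 w1=0 w2=0 clk=1 w4=0 w0=0
  Δ1: clk:1→0
  (1Δ to stable)
t=2 Δ0: w9=0 w5=0 w6=1 w7=1 w8=1 w1=0 w2=0 clk=0 w4=0 w0=0
  Δ1: clk:0→1
  Δ2: w9:0→1, w0:0→1
  Δ3: w5:0→1
  Δ4: w6:1→0
  (4Δ to stable)
t=3 Δ0: w9=1 w5=1 w6=0 w7=1 w8=1 w1=0 w2=0 clk=1 w4=0 w0=1
  Δ1: clk:1→0
  (1Δ to stable)
t=4 Δ0: w9=1 w5=1 w6=0 w7=1 w8=1 w1=0 w2=0 clk=0 w4=0 w0=1
  Δ1: clk:0→1
  Δ2: w9:1→0, w0:1→0
  Δ3: w5:1→0
  Δ4: w6:0→1
  (4Δ to stable)
t=5 Δ0: w9=0 w5=0 w6=1 w7=1 w8=1 w1=0 w2=0 clk=1 w4=0 w0=0
  Δ1: clk:1→0
  (1Δ to stable)
t=6 Δ0: w9=0 w5=0 w6=1 w7=1 w8=1 w1=0 w2=0 clk=0 w4=0 w0=0
  Δ1: clk:0→1
  Δ2: w9:0→1, w0:0→1
  Δ3: w5:0→1
  Δ4: w6:1→0
  (4Δ to stable)
t=7 Δ0: w9=1 w5=1 w6=0 w7=1 w8=1 w1=0 w2=0 clk=1 w4=0 w0=1
  Δ1: clk:1→0
  (1Δ to stable)
t=8 Δ0: w9=1 w5=1 w6=0 w7=1 w8=1 w1=0 w2=0 clk=0 w4=0 w0=1
  Δ1: clk:0→1
  Δ2: w9:1→0, w0:1→0
  Δ3: w5:1→0
  Δ4: w6:0→1
  (4Δ to stable)
t=9 Δ0: w9=0 w5=0 w6=1 w7=1 w8=1 w1=0 w2=0 clk=1 w4=0 w0=0
  Δ1: clk:1→0
  (1Δ to stable)
t=10 Δ0: w9=0 w5=0 w6=1 w7=1 w8=1 w1=0 w2=0 clk=0 w4=0 w0=0
  Δ1: clk:0→1
  Δ2: w9:0→1, w0:0→1
  Δ3: w5:0→1
  Δ4: w6:1→0
  (4Δ to stable)
t=11 Δ0: w9=1 w5=1 w6=0 w7=1 w8=1 w1=0 w2=0 clk=1 w4=0 w0=1
  Δ1: clk:1→0
  (1Δ to stable)
t=12 Δ0: w9=1 w5=1 w6=0 w7=1 w8=1 w1=0 w2=0 clk=0 w4=0 w0=1
  Δ1: clk:0→1
  Δ2: w9:1→0, w0:1→0
  Δ3: w5:1→0
  Δ4: w6:0→1
  (4Δ to stable)
t=13 Δ0: w9=0 w5=0 w6=1 w7=1 w8=1 w1=0 w2=0 clk=1 w4=0 w0=0
  Δ1: clk:1→0
  (1Δ to stable)
t=14 Δ0: w9=0 w5=0 w6=1 w7=1 w8=1 w1=0 w2=0 clk=0 w4=0 w0=0
  Δ1: clk:0→1
  Δ2: w9:0→1, w0:0→1
  Δ3: w5:0→1
  Δ4: w6:1→0
  (4Δ to stable)
t=15 Δ0: w9=1 w5=1 w6=0 w7=1 w8=1 w1=0 w2=0 clk=1 w4=0 w0=1
  Δ1: clk:1→0
  (1Δ to stable)
t=16 Δ0: w9=1 w5=1 w6=0 w7=1 w8=1 w1=0 w2=0 clk=0 w4=0 w0=1
  Δ1: clk:0→1
  Δ2: w9:1→0, w0:1→0
  Δ3: w5:1→0
  Δ4: w6:0→1
  (4Δ to stable)
t=17 Δ0: w9=0 w5=0 w6=1 w7=1 w8=1 w1=0 w2=0 clk=1 w4=0 w0=0
  Δ1: clk:1→0
  (1Δ to stable)
t=18 Δ0: w9=0 w5=0 w6=1 w7=1 w8=1 w1=0 w2=0 clk=0 w4=0 w0=0
  Δ1: clk:0→1
  Δ2: w9:0→1, w0:0→1
  Δ3: w5:0→1
  Δ4: w6:1→0
  (4Δ to stable)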